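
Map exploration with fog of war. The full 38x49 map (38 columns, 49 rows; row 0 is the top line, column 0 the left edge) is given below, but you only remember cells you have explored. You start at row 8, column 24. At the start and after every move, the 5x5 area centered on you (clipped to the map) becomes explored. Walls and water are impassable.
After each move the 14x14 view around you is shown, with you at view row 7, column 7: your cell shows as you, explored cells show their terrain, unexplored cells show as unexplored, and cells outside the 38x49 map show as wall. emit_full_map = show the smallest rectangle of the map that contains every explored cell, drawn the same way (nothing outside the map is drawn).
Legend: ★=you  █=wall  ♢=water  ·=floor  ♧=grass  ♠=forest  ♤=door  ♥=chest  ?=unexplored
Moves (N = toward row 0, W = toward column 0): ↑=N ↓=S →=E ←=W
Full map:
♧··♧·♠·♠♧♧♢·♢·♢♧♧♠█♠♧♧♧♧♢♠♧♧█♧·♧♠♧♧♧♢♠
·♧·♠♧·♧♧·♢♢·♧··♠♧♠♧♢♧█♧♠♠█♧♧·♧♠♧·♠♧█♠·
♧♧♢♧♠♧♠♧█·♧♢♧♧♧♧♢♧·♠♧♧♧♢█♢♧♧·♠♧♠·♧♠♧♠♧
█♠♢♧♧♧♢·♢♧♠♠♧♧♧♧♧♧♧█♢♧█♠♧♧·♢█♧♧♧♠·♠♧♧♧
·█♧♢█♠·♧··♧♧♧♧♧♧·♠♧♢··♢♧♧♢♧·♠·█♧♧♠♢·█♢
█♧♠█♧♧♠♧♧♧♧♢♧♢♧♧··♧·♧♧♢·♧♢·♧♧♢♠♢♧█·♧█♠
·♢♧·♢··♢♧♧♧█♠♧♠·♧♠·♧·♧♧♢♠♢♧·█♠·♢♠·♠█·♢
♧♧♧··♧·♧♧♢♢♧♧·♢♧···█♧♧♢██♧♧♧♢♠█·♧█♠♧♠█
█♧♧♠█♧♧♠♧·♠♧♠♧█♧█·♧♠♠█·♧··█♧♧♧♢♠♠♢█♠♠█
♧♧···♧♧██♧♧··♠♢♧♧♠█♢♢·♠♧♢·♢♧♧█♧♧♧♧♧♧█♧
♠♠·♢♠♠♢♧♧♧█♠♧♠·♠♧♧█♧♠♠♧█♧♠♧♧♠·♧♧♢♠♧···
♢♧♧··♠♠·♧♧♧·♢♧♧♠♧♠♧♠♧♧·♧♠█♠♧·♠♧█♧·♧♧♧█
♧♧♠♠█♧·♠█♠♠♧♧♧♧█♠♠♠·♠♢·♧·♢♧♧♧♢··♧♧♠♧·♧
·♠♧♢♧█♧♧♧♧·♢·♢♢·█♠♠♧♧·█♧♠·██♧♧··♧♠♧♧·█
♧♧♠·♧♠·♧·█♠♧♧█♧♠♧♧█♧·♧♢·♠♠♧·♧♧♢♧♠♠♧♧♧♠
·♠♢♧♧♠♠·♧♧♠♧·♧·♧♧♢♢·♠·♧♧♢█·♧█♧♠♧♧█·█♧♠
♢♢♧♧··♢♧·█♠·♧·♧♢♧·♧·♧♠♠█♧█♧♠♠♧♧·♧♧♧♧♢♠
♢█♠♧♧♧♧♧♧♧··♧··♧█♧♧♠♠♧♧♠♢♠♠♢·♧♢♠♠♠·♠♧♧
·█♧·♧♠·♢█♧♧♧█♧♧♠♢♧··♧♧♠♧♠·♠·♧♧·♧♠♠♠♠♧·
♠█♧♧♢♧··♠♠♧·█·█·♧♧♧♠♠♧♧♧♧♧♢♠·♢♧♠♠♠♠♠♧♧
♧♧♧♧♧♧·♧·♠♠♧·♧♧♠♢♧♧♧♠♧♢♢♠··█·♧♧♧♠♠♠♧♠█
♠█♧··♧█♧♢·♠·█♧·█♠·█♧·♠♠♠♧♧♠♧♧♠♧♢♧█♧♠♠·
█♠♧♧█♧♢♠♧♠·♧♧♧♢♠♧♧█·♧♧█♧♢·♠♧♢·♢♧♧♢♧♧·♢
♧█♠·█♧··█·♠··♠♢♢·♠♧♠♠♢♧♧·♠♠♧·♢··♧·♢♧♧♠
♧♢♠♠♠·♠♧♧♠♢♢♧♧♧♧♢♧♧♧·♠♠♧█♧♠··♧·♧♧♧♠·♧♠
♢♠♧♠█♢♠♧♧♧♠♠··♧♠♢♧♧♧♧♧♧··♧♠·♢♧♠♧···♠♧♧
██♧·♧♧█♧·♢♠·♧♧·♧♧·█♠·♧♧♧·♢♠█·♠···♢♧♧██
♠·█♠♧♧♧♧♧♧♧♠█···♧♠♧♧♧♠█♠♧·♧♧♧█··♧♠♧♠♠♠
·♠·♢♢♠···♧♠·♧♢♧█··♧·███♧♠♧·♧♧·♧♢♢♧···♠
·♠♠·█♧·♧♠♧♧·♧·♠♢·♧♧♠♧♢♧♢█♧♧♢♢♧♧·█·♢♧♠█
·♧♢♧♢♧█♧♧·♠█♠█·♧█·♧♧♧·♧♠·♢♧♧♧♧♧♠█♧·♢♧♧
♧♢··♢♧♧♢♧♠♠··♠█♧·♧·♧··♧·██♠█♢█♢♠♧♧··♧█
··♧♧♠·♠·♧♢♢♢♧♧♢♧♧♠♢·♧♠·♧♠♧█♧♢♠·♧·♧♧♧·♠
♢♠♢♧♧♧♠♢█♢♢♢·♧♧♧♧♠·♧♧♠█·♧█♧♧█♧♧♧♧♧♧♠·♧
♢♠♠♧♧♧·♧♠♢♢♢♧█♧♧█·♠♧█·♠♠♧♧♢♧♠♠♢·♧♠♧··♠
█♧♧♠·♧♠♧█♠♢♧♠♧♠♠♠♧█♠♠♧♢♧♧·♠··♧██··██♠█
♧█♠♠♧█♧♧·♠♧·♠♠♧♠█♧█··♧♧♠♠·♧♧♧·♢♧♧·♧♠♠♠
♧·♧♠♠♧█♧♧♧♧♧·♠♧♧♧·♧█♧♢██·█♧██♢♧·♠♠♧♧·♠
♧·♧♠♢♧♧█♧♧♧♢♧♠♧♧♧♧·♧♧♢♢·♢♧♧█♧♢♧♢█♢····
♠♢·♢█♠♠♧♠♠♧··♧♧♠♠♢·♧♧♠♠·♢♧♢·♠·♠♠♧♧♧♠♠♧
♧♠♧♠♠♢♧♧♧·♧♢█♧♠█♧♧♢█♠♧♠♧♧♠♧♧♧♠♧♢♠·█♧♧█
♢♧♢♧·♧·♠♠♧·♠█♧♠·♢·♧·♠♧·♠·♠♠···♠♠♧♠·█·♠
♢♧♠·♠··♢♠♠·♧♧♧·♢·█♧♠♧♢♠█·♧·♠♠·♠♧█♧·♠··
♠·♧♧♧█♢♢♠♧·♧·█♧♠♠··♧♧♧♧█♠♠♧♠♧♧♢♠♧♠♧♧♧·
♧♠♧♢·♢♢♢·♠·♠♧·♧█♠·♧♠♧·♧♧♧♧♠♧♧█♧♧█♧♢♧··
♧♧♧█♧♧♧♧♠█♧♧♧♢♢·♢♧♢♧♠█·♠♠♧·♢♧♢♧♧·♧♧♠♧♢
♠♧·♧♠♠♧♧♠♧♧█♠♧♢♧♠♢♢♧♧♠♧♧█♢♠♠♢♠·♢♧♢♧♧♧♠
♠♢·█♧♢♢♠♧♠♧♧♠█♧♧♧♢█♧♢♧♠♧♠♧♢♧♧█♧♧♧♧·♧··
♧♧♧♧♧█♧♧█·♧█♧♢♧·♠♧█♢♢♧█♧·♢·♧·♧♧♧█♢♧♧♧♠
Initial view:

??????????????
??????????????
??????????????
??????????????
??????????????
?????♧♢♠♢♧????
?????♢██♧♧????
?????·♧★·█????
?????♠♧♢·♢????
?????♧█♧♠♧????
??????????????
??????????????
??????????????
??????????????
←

??????????????
??????????????
??????????????
??????????????
??????????????
?????♧♧♢♠♢♧???
?????♧♢██♧♧???
?????█·★··█???
?????·♠♧♢·♢???
?????♠♧█♧♠♧???
??????????????
??????????????
??????????????
??????????????

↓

??????????????
??????????????
??????????????
??????????????
?????♧♧♢♠♢♧???
?????♧♢██♧♧???
?????█·♧··█???
?????·♠★♢·♢???
?????♠♧█♧♠♧???
?????♧·♧♠█????
??????????????
??????????????
??????????????
??????????????

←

??????????????
??????????????
??????????????
??????????????
??????♧♧♢♠♢♧??
?????♧♧♢██♧♧??
?????♠█·♧··█??
?????♢·★♧♢·♢??
?????♠♠♧█♧♠♧??
?????♧♧·♧♠█???
??????????????
??????????????
??????????????
??????????????

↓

??????????????
??????????????
??????????????
??????♧♧♢♠♢♧??
?????♧♧♢██♧♧??
?????♠█·♧··█??
?????♢·♠♧♢·♢??
?????♠♠★█♧♠♧??
?????♧♧·♧♠█???
?????♠♢·♧·????
??????????????
??????????????
??????????????
??????????????

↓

??????????????
??????????????
??????♧♧♢♠♢♧??
?????♧♧♢██♧♧??
?????♠█·♧··█??
?????♢·♠♧♢·♢??
?????♠♠♧█♧♠♧??
?????♧♧★♧♠█???
?????♠♢·♧·????
?????♧·█♧♠????
??????????????
??????????????
??????????????
??????????????

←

??????????????
??????????????
???????♧♧♢♠♢♧?
??????♧♧♢██♧♧?
??????♠█·♧··█?
?????♢♢·♠♧♢·♢?
?????♧♠♠♧█♧♠♧?
?????♠♧★·♧♠█??
?????·♠♢·♧·???
?????♧♧·█♧♠???
??????????????
??????????????
??????????????
??????????????

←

??????????????
??????????????
????????♧♧♢♠♢♧
???????♧♧♢██♧♧
???????♠█·♧··█
?????█♢♢·♠♧♢·♢
?????█♧♠♠♧█♧♠♧
?????♧♠★♧·♧♠█?
?????♠·♠♢·♧·??
?????♠♧♧·█♧♠??
??????????????
??????????????
??????????????
??????????????

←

??????????????
??????????????
?????????♧♧♢♠♢
????????♧♧♢██♧
????????♠█·♧··
?????♠█♢♢·♠♧♢·
?????♧█♧♠♠♧█♧♠
?????♠♧★♧♧·♧♠█
?????♠♠·♠♢·♧·?
?????♠♠♧♧·█♧♠?
??????????????
??????????????
??????????????
??????????????

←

??????????????
??????????????
??????????♧♧♢♠
?????????♧♧♢██
?????????♠█·♧·
?????♧♠█♢♢·♠♧♢
?????♧♧█♧♠♠♧█♧
?????♧♠★♠♧♧·♧♠
?????♠♠♠·♠♢·♧·
?????█♠♠♧♧·█♧♠
??????????????
??????????????
??????????????
??????????????

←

??????????????
??????????????
???????????♧♧♢
??????????♧♧♢█
??????????♠█·♧
?????♧♧♠█♢♢·♠♧
?????♠♧♧█♧♠♠♧█
?????♠♧★♧♠♧♧·♧
?????█♠♠♠·♠♢·♧
?????·█♠♠♧♧·█♧
??????????????
??????????????
??????????????
??????????????

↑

??????????????
??????????????
??????????????
???????????♧♧♢
??????????♧♧♢█
?????♧█·♧♠♠█·♧
?????♧♧♠█♢♢·♠♧
?????♠♧★█♧♠♠♧█
?????♠♧♠♧♠♧♧·♧
?????█♠♠♠·♠♢·♧
?????·█♠♠♧♧·█♧
??????????????
??????????????
??????????????

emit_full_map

??????♧♧♢♠♢♧
?????♧♧♢██♧♧
♧█·♧♠♠█·♧··█
♧♧♠█♢♢·♠♧♢·♢
♠♧★█♧♠♠♧█♧♠♧
♠♧♠♧♠♧♧·♧♠█?
█♠♠♠·♠♢·♧·??
·█♠♠♧♧·█♧♠??

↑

??????????????
??????????????
??????????????
??????????????
???????????♧♧♢
?????♧···█♧♧♢█
?????♧█·♧♠♠█·♧
?????♧♧★█♢♢·♠♧
?????♠♧♧█♧♠♠♧█
?????♠♧♠♧♠♧♧·♧
?????█♠♠♠·♠♢·♧
?????·█♠♠♧♧·█♧
??????????????
??????????????

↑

??????????????
??????????????
??????????????
??????????????
??????????????
?????·♧♠·♧?♧♧♢
?????♧···█♧♧♢█
?????♧█★♧♠♠█·♧
?????♧♧♠█♢♢·♠♧
?????♠♧♧█♧♠♠♧█
?????♠♧♠♧♠♧♧·♧
?????█♠♠♠·♠♢·♧
?????·█♠♠♧♧·█♧
??????????????

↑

??????????????
??????????????
??????????????
??????????????
??????????????
?????♧··♧·????
?????·♧♠·♧?♧♧♢
?????♧·★·█♧♧♢█
?????♧█·♧♠♠█·♧
?????♧♧♠█♢♢·♠♧
?????♠♧♧█♧♠♠♧█
?????♠♧♠♧♠♧♧·♧
?????█♠♠♠·♠♢·♧
?????·█♠♠♧♧·█♧

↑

██████████████
??????????????
??????????????
??????????????
??????????????
?????♧·♠♧♢????
?????♧··♧·????
?????·♧★·♧?♧♧♢
?????♧···█♧♧♢█
?????♧█·♧♠♠█·♧
?????♧♧♠█♢♢·♠♧
?????♠♧♧█♧♠♠♧█
?????♠♧♠♧♠♧♧·♧
?????█♠♠♠·♠♢·♧

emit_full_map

♧·♠♧♢???????
♧··♧·???????
·♧★·♧?♧♧♢♠♢♧
♧···█♧♧♢██♧♧
♧█·♧♠♠█·♧··█
♧♧♠█♢♢·♠♧♢·♢
♠♧♧█♧♠♠♧█♧♠♧
♠♧♠♧♠♧♧·♧♠█?
█♠♠♠·♠♢·♧·??
·█♠♠♧♧·█♧♠??


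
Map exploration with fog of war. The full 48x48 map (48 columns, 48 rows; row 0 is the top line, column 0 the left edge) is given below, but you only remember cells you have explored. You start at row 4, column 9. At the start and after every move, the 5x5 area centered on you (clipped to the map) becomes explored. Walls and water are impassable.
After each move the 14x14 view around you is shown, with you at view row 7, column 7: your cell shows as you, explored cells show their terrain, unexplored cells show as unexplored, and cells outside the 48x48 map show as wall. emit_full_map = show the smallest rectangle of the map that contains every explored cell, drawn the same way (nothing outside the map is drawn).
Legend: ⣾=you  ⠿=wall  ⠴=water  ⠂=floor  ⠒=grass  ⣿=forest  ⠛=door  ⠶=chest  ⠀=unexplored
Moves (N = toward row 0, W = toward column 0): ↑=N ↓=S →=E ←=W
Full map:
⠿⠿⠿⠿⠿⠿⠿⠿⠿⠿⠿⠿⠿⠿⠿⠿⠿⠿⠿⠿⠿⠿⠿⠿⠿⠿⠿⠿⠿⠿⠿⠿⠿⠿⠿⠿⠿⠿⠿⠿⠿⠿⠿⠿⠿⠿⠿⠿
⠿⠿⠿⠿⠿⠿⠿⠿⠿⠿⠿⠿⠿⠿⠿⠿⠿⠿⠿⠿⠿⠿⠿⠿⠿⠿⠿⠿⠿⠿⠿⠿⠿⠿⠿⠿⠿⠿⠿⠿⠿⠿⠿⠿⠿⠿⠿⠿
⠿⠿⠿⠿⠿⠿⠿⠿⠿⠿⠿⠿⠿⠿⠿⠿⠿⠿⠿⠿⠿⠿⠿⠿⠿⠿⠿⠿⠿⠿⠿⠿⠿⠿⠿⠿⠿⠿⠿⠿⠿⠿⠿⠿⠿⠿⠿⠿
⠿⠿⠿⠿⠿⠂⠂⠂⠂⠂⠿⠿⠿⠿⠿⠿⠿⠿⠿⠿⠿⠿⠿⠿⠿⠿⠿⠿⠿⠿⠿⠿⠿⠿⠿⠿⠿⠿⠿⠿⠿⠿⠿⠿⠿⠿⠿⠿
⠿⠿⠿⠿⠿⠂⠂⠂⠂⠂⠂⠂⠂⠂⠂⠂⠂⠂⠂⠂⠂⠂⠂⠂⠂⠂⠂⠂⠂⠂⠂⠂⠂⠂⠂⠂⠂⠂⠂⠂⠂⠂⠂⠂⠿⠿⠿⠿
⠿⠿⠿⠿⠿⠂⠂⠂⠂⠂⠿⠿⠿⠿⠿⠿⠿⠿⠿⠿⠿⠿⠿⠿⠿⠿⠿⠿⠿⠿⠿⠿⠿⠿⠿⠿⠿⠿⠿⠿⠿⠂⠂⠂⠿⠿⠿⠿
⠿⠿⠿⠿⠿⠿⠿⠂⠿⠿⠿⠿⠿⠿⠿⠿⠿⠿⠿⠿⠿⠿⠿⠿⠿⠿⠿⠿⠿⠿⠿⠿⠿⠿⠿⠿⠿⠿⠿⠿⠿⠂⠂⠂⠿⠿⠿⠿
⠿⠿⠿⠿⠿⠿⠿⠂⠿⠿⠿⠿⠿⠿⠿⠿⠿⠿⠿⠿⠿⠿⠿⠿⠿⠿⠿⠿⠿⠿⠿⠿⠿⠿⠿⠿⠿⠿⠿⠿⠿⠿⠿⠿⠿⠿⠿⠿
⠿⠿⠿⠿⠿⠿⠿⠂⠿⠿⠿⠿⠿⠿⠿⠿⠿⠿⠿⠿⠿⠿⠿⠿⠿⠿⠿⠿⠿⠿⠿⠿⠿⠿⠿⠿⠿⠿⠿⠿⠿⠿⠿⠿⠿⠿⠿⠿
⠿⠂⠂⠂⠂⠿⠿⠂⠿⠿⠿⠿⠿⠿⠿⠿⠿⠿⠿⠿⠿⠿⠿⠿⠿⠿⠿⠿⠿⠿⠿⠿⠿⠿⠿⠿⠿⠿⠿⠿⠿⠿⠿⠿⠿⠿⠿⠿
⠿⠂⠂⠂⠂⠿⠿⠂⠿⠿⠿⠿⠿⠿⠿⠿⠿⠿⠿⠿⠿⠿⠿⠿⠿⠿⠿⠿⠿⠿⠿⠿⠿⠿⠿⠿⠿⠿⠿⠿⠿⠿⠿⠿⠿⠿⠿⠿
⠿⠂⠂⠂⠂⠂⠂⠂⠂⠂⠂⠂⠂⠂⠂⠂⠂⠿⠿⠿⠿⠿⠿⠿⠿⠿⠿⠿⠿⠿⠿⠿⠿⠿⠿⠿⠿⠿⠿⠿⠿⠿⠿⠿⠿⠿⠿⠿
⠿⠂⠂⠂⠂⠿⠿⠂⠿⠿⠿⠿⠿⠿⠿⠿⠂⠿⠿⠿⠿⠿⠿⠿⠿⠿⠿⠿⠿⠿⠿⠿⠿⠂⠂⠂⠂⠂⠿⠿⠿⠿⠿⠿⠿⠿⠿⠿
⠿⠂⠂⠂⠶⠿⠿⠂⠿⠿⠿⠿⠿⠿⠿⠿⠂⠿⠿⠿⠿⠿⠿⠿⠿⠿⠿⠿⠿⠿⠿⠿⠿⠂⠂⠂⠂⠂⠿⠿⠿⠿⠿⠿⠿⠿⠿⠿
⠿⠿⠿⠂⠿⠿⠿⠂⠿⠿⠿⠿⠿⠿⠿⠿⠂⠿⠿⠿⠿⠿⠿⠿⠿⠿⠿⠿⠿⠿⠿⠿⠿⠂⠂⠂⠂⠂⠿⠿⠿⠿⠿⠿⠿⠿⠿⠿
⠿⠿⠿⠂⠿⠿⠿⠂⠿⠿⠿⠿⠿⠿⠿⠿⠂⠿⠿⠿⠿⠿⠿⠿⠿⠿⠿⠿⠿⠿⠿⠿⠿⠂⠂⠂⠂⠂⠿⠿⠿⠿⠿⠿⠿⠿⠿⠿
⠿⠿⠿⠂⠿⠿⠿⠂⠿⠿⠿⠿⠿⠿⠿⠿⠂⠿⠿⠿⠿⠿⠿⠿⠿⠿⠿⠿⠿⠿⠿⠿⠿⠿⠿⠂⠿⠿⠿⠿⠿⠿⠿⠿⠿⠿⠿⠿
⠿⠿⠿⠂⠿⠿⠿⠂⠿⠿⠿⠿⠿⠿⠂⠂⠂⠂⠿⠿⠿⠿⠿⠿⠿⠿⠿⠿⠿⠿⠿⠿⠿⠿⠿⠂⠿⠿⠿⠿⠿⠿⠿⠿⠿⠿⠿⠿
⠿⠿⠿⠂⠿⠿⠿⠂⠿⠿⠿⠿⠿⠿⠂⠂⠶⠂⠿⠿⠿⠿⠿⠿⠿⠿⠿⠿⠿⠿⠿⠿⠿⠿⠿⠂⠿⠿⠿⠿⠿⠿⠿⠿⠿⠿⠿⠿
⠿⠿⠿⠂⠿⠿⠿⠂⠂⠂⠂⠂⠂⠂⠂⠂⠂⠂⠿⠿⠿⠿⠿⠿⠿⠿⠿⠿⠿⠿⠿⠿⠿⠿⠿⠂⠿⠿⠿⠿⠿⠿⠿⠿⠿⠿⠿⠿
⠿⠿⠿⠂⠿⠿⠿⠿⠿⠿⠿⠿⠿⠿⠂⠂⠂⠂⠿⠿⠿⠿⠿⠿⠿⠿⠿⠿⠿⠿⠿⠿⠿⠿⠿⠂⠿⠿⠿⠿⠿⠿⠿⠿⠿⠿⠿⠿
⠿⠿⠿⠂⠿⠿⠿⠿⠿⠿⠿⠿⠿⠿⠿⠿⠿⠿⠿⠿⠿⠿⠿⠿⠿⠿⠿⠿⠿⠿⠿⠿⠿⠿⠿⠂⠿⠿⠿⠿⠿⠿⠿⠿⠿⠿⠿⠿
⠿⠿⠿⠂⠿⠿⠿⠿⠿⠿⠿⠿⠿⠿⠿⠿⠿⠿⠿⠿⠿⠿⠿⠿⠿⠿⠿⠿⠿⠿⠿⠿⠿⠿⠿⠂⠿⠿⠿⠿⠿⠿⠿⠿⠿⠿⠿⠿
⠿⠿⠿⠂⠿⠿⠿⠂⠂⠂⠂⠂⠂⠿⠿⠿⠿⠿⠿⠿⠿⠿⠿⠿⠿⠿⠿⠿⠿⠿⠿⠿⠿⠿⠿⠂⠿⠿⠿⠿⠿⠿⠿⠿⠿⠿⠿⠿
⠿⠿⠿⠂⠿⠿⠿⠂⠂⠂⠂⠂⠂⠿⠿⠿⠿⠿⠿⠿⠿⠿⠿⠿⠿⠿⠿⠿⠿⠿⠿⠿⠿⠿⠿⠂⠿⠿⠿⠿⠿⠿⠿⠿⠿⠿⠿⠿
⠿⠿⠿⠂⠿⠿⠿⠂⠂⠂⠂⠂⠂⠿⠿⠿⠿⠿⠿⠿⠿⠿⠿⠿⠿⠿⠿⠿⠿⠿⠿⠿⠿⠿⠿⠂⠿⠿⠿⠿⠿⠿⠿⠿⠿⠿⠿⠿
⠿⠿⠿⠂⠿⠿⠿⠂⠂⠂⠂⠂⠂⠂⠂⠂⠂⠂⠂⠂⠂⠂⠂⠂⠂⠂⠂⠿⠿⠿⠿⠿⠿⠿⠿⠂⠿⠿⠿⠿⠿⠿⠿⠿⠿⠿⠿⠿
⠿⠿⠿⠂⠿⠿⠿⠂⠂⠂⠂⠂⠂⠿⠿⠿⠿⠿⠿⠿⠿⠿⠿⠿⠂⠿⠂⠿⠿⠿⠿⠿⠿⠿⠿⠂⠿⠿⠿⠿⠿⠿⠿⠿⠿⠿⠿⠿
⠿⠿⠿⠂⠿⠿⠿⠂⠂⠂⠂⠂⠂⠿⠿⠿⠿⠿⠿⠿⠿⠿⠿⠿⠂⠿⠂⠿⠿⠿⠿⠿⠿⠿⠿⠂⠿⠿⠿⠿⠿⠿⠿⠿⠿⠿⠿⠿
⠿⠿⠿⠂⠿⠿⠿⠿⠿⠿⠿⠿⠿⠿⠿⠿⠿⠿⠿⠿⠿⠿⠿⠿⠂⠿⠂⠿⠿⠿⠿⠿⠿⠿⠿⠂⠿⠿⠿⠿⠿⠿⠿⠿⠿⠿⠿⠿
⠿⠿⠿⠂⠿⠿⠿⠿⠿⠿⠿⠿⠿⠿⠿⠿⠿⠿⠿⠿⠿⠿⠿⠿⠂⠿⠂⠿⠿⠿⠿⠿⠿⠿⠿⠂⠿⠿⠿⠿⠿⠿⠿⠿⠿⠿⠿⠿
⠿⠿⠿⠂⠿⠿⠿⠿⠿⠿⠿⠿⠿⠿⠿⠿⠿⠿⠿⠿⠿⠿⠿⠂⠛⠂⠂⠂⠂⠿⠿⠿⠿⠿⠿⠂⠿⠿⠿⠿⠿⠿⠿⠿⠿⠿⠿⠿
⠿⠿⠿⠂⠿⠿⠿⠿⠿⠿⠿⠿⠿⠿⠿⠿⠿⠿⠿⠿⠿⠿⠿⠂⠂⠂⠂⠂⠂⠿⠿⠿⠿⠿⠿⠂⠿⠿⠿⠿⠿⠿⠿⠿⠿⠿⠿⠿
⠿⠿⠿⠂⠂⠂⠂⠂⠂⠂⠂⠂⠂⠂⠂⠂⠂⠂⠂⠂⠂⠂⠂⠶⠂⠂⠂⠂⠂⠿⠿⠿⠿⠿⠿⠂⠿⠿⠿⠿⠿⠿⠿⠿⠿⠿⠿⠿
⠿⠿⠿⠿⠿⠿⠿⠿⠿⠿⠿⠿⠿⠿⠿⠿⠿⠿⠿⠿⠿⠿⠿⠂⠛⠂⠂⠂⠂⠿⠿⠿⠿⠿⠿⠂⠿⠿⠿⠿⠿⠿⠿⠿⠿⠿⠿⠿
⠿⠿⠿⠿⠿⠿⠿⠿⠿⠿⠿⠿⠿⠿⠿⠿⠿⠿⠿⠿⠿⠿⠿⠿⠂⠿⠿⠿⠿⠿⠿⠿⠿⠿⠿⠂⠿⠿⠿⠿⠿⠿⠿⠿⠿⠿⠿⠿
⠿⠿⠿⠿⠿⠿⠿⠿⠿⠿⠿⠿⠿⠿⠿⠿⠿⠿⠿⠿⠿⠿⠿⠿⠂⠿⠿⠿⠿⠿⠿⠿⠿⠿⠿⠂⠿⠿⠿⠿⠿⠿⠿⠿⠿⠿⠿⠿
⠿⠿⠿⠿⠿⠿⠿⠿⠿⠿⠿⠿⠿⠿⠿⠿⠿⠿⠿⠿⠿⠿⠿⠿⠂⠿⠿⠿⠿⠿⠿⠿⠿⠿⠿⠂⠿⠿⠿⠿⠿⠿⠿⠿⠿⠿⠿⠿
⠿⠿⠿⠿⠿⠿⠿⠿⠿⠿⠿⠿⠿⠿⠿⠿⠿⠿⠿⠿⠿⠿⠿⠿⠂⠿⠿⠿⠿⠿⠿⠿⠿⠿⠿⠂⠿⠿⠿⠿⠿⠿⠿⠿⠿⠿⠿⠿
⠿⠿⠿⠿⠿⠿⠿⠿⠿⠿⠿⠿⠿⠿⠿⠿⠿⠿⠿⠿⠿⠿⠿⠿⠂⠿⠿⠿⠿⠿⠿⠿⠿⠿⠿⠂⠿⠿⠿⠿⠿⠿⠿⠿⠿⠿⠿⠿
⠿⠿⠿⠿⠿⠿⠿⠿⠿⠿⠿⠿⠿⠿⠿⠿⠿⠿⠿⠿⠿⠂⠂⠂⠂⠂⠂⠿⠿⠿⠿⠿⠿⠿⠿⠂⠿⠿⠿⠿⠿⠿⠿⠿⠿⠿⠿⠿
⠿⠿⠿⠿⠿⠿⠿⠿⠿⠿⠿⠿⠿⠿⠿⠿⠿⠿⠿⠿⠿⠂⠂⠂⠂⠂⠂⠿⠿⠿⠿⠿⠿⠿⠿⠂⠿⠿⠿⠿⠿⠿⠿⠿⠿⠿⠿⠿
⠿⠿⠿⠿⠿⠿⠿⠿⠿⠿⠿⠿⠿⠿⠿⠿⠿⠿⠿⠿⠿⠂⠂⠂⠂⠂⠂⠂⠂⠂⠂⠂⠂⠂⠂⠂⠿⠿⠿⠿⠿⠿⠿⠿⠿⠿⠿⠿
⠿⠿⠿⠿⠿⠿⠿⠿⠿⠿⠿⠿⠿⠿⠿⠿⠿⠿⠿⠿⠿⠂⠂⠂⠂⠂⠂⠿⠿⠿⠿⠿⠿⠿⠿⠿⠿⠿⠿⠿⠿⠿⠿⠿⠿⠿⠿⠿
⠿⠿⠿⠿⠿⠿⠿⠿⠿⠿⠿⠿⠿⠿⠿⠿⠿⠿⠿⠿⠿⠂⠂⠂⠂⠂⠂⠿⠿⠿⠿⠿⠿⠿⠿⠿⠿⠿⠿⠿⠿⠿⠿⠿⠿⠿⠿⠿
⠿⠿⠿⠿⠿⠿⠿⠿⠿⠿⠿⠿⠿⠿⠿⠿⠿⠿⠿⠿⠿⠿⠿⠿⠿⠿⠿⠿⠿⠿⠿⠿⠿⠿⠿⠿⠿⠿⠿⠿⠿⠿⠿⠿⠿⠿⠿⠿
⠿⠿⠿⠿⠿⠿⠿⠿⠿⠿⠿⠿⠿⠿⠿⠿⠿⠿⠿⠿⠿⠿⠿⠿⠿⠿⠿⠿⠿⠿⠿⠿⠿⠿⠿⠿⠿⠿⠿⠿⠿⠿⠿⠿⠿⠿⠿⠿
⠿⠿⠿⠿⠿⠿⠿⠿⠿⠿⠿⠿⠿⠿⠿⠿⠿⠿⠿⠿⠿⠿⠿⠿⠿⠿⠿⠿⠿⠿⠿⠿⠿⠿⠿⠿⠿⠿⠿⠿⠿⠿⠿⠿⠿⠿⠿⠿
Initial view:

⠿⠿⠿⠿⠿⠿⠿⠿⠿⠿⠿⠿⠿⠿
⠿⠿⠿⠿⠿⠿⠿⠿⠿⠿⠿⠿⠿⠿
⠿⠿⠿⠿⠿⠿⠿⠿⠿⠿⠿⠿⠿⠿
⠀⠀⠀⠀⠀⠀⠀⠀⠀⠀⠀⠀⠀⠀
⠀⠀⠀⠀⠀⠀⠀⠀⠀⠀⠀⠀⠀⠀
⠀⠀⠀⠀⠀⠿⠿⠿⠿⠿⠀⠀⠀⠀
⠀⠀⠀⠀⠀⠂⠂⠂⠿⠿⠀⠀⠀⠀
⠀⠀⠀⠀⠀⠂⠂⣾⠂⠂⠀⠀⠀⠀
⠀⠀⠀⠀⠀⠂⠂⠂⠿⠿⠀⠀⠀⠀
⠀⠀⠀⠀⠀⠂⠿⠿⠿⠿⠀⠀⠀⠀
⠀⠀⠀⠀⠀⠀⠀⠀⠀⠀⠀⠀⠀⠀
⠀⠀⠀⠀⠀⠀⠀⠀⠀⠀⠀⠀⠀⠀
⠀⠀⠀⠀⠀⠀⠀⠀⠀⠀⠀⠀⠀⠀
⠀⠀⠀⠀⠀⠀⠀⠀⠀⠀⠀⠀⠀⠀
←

⠿⠿⠿⠿⠿⠿⠿⠿⠿⠿⠿⠿⠿⠿
⠿⠿⠿⠿⠿⠿⠿⠿⠿⠿⠿⠿⠿⠿
⠿⠿⠿⠿⠿⠿⠿⠿⠿⠿⠿⠿⠿⠿
⠀⠀⠀⠀⠀⠀⠀⠀⠀⠀⠀⠀⠀⠀
⠀⠀⠀⠀⠀⠀⠀⠀⠀⠀⠀⠀⠀⠀
⠀⠀⠀⠀⠀⠿⠿⠿⠿⠿⠿⠀⠀⠀
⠀⠀⠀⠀⠀⠂⠂⠂⠂⠿⠿⠀⠀⠀
⠀⠀⠀⠀⠀⠂⠂⣾⠂⠂⠂⠀⠀⠀
⠀⠀⠀⠀⠀⠂⠂⠂⠂⠿⠿⠀⠀⠀
⠀⠀⠀⠀⠀⠿⠂⠿⠿⠿⠿⠀⠀⠀
⠀⠀⠀⠀⠀⠀⠀⠀⠀⠀⠀⠀⠀⠀
⠀⠀⠀⠀⠀⠀⠀⠀⠀⠀⠀⠀⠀⠀
⠀⠀⠀⠀⠀⠀⠀⠀⠀⠀⠀⠀⠀⠀
⠀⠀⠀⠀⠀⠀⠀⠀⠀⠀⠀⠀⠀⠀

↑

⠿⠿⠿⠿⠿⠿⠿⠿⠿⠿⠿⠿⠿⠿
⠿⠿⠿⠿⠿⠿⠿⠿⠿⠿⠿⠿⠿⠿
⠿⠿⠿⠿⠿⠿⠿⠿⠿⠿⠿⠿⠿⠿
⠿⠿⠿⠿⠿⠿⠿⠿⠿⠿⠿⠿⠿⠿
⠀⠀⠀⠀⠀⠀⠀⠀⠀⠀⠀⠀⠀⠀
⠀⠀⠀⠀⠀⠿⠿⠿⠿⠿⠀⠀⠀⠀
⠀⠀⠀⠀⠀⠿⠿⠿⠿⠿⠿⠀⠀⠀
⠀⠀⠀⠀⠀⠂⠂⣾⠂⠿⠿⠀⠀⠀
⠀⠀⠀⠀⠀⠂⠂⠂⠂⠂⠂⠀⠀⠀
⠀⠀⠀⠀⠀⠂⠂⠂⠂⠿⠿⠀⠀⠀
⠀⠀⠀⠀⠀⠿⠂⠿⠿⠿⠿⠀⠀⠀
⠀⠀⠀⠀⠀⠀⠀⠀⠀⠀⠀⠀⠀⠀
⠀⠀⠀⠀⠀⠀⠀⠀⠀⠀⠀⠀⠀⠀
⠀⠀⠀⠀⠀⠀⠀⠀⠀⠀⠀⠀⠀⠀

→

⠿⠿⠿⠿⠿⠿⠿⠿⠿⠿⠿⠿⠿⠿
⠿⠿⠿⠿⠿⠿⠿⠿⠿⠿⠿⠿⠿⠿
⠿⠿⠿⠿⠿⠿⠿⠿⠿⠿⠿⠿⠿⠿
⠿⠿⠿⠿⠿⠿⠿⠿⠿⠿⠿⠿⠿⠿
⠀⠀⠀⠀⠀⠀⠀⠀⠀⠀⠀⠀⠀⠀
⠀⠀⠀⠀⠿⠿⠿⠿⠿⠿⠀⠀⠀⠀
⠀⠀⠀⠀⠿⠿⠿⠿⠿⠿⠀⠀⠀⠀
⠀⠀⠀⠀⠂⠂⠂⣾⠿⠿⠀⠀⠀⠀
⠀⠀⠀⠀⠂⠂⠂⠂⠂⠂⠀⠀⠀⠀
⠀⠀⠀⠀⠂⠂⠂⠂⠿⠿⠀⠀⠀⠀
⠀⠀⠀⠀⠿⠂⠿⠿⠿⠿⠀⠀⠀⠀
⠀⠀⠀⠀⠀⠀⠀⠀⠀⠀⠀⠀⠀⠀
⠀⠀⠀⠀⠀⠀⠀⠀⠀⠀⠀⠀⠀⠀
⠀⠀⠀⠀⠀⠀⠀⠀⠀⠀⠀⠀⠀⠀

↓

⠿⠿⠿⠿⠿⠿⠿⠿⠿⠿⠿⠿⠿⠿
⠿⠿⠿⠿⠿⠿⠿⠿⠿⠿⠿⠿⠿⠿
⠿⠿⠿⠿⠿⠿⠿⠿⠿⠿⠿⠿⠿⠿
⠀⠀⠀⠀⠀⠀⠀⠀⠀⠀⠀⠀⠀⠀
⠀⠀⠀⠀⠿⠿⠿⠿⠿⠿⠀⠀⠀⠀
⠀⠀⠀⠀⠿⠿⠿⠿⠿⠿⠀⠀⠀⠀
⠀⠀⠀⠀⠂⠂⠂⠂⠿⠿⠀⠀⠀⠀
⠀⠀⠀⠀⠂⠂⠂⣾⠂⠂⠀⠀⠀⠀
⠀⠀⠀⠀⠂⠂⠂⠂⠿⠿⠀⠀⠀⠀
⠀⠀⠀⠀⠿⠂⠿⠿⠿⠿⠀⠀⠀⠀
⠀⠀⠀⠀⠀⠀⠀⠀⠀⠀⠀⠀⠀⠀
⠀⠀⠀⠀⠀⠀⠀⠀⠀⠀⠀⠀⠀⠀
⠀⠀⠀⠀⠀⠀⠀⠀⠀⠀⠀⠀⠀⠀
⠀⠀⠀⠀⠀⠀⠀⠀⠀⠀⠀⠀⠀⠀

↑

⠿⠿⠿⠿⠿⠿⠿⠿⠿⠿⠿⠿⠿⠿
⠿⠿⠿⠿⠿⠿⠿⠿⠿⠿⠿⠿⠿⠿
⠿⠿⠿⠿⠿⠿⠿⠿⠿⠿⠿⠿⠿⠿
⠿⠿⠿⠿⠿⠿⠿⠿⠿⠿⠿⠿⠿⠿
⠀⠀⠀⠀⠀⠀⠀⠀⠀⠀⠀⠀⠀⠀
⠀⠀⠀⠀⠿⠿⠿⠿⠿⠿⠀⠀⠀⠀
⠀⠀⠀⠀⠿⠿⠿⠿⠿⠿⠀⠀⠀⠀
⠀⠀⠀⠀⠂⠂⠂⣾⠿⠿⠀⠀⠀⠀
⠀⠀⠀⠀⠂⠂⠂⠂⠂⠂⠀⠀⠀⠀
⠀⠀⠀⠀⠂⠂⠂⠂⠿⠿⠀⠀⠀⠀
⠀⠀⠀⠀⠿⠂⠿⠿⠿⠿⠀⠀⠀⠀
⠀⠀⠀⠀⠀⠀⠀⠀⠀⠀⠀⠀⠀⠀
⠀⠀⠀⠀⠀⠀⠀⠀⠀⠀⠀⠀⠀⠀
⠀⠀⠀⠀⠀⠀⠀⠀⠀⠀⠀⠀⠀⠀

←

⠿⠿⠿⠿⠿⠿⠿⠿⠿⠿⠿⠿⠿⠿
⠿⠿⠿⠿⠿⠿⠿⠿⠿⠿⠿⠿⠿⠿
⠿⠿⠿⠿⠿⠿⠿⠿⠿⠿⠿⠿⠿⠿
⠿⠿⠿⠿⠿⠿⠿⠿⠿⠿⠿⠿⠿⠿
⠀⠀⠀⠀⠀⠀⠀⠀⠀⠀⠀⠀⠀⠀
⠀⠀⠀⠀⠀⠿⠿⠿⠿⠿⠿⠀⠀⠀
⠀⠀⠀⠀⠀⠿⠿⠿⠿⠿⠿⠀⠀⠀
⠀⠀⠀⠀⠀⠂⠂⣾⠂⠿⠿⠀⠀⠀
⠀⠀⠀⠀⠀⠂⠂⠂⠂⠂⠂⠀⠀⠀
⠀⠀⠀⠀⠀⠂⠂⠂⠂⠿⠿⠀⠀⠀
⠀⠀⠀⠀⠀⠿⠂⠿⠿⠿⠿⠀⠀⠀
⠀⠀⠀⠀⠀⠀⠀⠀⠀⠀⠀⠀⠀⠀
⠀⠀⠀⠀⠀⠀⠀⠀⠀⠀⠀⠀⠀⠀
⠀⠀⠀⠀⠀⠀⠀⠀⠀⠀⠀⠀⠀⠀

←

⠿⠿⠿⠿⠿⠿⠿⠿⠿⠿⠿⠿⠿⠿
⠿⠿⠿⠿⠿⠿⠿⠿⠿⠿⠿⠿⠿⠿
⠿⠿⠿⠿⠿⠿⠿⠿⠿⠿⠿⠿⠿⠿
⠿⠿⠿⠿⠿⠿⠿⠿⠿⠿⠿⠿⠿⠿
⠀⠀⠀⠀⠀⠀⠀⠀⠀⠀⠀⠀⠀⠀
⠀⠀⠀⠀⠀⠿⠿⠿⠿⠿⠿⠿⠀⠀
⠀⠀⠀⠀⠀⠿⠿⠿⠿⠿⠿⠿⠀⠀
⠀⠀⠀⠀⠀⠂⠂⣾⠂⠂⠿⠿⠀⠀
⠀⠀⠀⠀⠀⠂⠂⠂⠂⠂⠂⠂⠀⠀
⠀⠀⠀⠀⠀⠂⠂⠂⠂⠂⠿⠿⠀⠀
⠀⠀⠀⠀⠀⠀⠿⠂⠿⠿⠿⠿⠀⠀
⠀⠀⠀⠀⠀⠀⠀⠀⠀⠀⠀⠀⠀⠀
⠀⠀⠀⠀⠀⠀⠀⠀⠀⠀⠀⠀⠀⠀
⠀⠀⠀⠀⠀⠀⠀⠀⠀⠀⠀⠀⠀⠀

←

⠿⠿⠿⠿⠿⠿⠿⠿⠿⠿⠿⠿⠿⠿
⠿⠿⠿⠿⠿⠿⠿⠿⠿⠿⠿⠿⠿⠿
⠿⠿⠿⠿⠿⠿⠿⠿⠿⠿⠿⠿⠿⠿
⠿⠿⠿⠿⠿⠿⠿⠿⠿⠿⠿⠿⠿⠿
⠿⠀⠀⠀⠀⠀⠀⠀⠀⠀⠀⠀⠀⠀
⠿⠀⠀⠀⠀⠿⠿⠿⠿⠿⠿⠿⠿⠀
⠿⠀⠀⠀⠀⠿⠿⠿⠿⠿⠿⠿⠿⠀
⠿⠀⠀⠀⠀⠿⠂⣾⠂⠂⠂⠿⠿⠀
⠿⠀⠀⠀⠀⠿⠂⠂⠂⠂⠂⠂⠂⠀
⠿⠀⠀⠀⠀⠿⠂⠂⠂⠂⠂⠿⠿⠀
⠿⠀⠀⠀⠀⠀⠀⠿⠂⠿⠿⠿⠿⠀
⠿⠀⠀⠀⠀⠀⠀⠀⠀⠀⠀⠀⠀⠀
⠿⠀⠀⠀⠀⠀⠀⠀⠀⠀⠀⠀⠀⠀
⠿⠀⠀⠀⠀⠀⠀⠀⠀⠀⠀⠀⠀⠀

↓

⠿⠿⠿⠿⠿⠿⠿⠿⠿⠿⠿⠿⠿⠿
⠿⠿⠿⠿⠿⠿⠿⠿⠿⠿⠿⠿⠿⠿
⠿⠿⠿⠿⠿⠿⠿⠿⠿⠿⠿⠿⠿⠿
⠿⠀⠀⠀⠀⠀⠀⠀⠀⠀⠀⠀⠀⠀
⠿⠀⠀⠀⠀⠿⠿⠿⠿⠿⠿⠿⠿⠀
⠿⠀⠀⠀⠀⠿⠿⠿⠿⠿⠿⠿⠿⠀
⠿⠀⠀⠀⠀⠿⠂⠂⠂⠂⠂⠿⠿⠀
⠿⠀⠀⠀⠀⠿⠂⣾⠂⠂⠂⠂⠂⠀
⠿⠀⠀⠀⠀⠿⠂⠂⠂⠂⠂⠿⠿⠀
⠿⠀⠀⠀⠀⠿⠿⠿⠂⠿⠿⠿⠿⠀
⠿⠀⠀⠀⠀⠀⠀⠀⠀⠀⠀⠀⠀⠀
⠿⠀⠀⠀⠀⠀⠀⠀⠀⠀⠀⠀⠀⠀
⠿⠀⠀⠀⠀⠀⠀⠀⠀⠀⠀⠀⠀⠀
⠿⠀⠀⠀⠀⠀⠀⠀⠀⠀⠀⠀⠀⠀

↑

⠿⠿⠿⠿⠿⠿⠿⠿⠿⠿⠿⠿⠿⠿
⠿⠿⠿⠿⠿⠿⠿⠿⠿⠿⠿⠿⠿⠿
⠿⠿⠿⠿⠿⠿⠿⠿⠿⠿⠿⠿⠿⠿
⠿⠿⠿⠿⠿⠿⠿⠿⠿⠿⠿⠿⠿⠿
⠿⠀⠀⠀⠀⠀⠀⠀⠀⠀⠀⠀⠀⠀
⠿⠀⠀⠀⠀⠿⠿⠿⠿⠿⠿⠿⠿⠀
⠿⠀⠀⠀⠀⠿⠿⠿⠿⠿⠿⠿⠿⠀
⠿⠀⠀⠀⠀⠿⠂⣾⠂⠂⠂⠿⠿⠀
⠿⠀⠀⠀⠀⠿⠂⠂⠂⠂⠂⠂⠂⠀
⠿⠀⠀⠀⠀⠿⠂⠂⠂⠂⠂⠿⠿⠀
⠿⠀⠀⠀⠀⠿⠿⠿⠂⠿⠿⠿⠿⠀
⠿⠀⠀⠀⠀⠀⠀⠀⠀⠀⠀⠀⠀⠀
⠿⠀⠀⠀⠀⠀⠀⠀⠀⠀⠀⠀⠀⠀
⠿⠀⠀⠀⠀⠀⠀⠀⠀⠀⠀⠀⠀⠀

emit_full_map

⠿⠿⠿⠿⠿⠿⠿⠿
⠿⠿⠿⠿⠿⠿⠿⠿
⠿⠂⣾⠂⠂⠂⠿⠿
⠿⠂⠂⠂⠂⠂⠂⠂
⠿⠂⠂⠂⠂⠂⠿⠿
⠿⠿⠿⠂⠿⠿⠿⠿

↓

⠿⠿⠿⠿⠿⠿⠿⠿⠿⠿⠿⠿⠿⠿
⠿⠿⠿⠿⠿⠿⠿⠿⠿⠿⠿⠿⠿⠿
⠿⠿⠿⠿⠿⠿⠿⠿⠿⠿⠿⠿⠿⠿
⠿⠀⠀⠀⠀⠀⠀⠀⠀⠀⠀⠀⠀⠀
⠿⠀⠀⠀⠀⠿⠿⠿⠿⠿⠿⠿⠿⠀
⠿⠀⠀⠀⠀⠿⠿⠿⠿⠿⠿⠿⠿⠀
⠿⠀⠀⠀⠀⠿⠂⠂⠂⠂⠂⠿⠿⠀
⠿⠀⠀⠀⠀⠿⠂⣾⠂⠂⠂⠂⠂⠀
⠿⠀⠀⠀⠀⠿⠂⠂⠂⠂⠂⠿⠿⠀
⠿⠀⠀⠀⠀⠿⠿⠿⠂⠿⠿⠿⠿⠀
⠿⠀⠀⠀⠀⠀⠀⠀⠀⠀⠀⠀⠀⠀
⠿⠀⠀⠀⠀⠀⠀⠀⠀⠀⠀⠀⠀⠀
⠿⠀⠀⠀⠀⠀⠀⠀⠀⠀⠀⠀⠀⠀
⠿⠀⠀⠀⠀⠀⠀⠀⠀⠀⠀⠀⠀⠀

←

⠿⠿⠿⠿⠿⠿⠿⠿⠿⠿⠿⠿⠿⠿
⠿⠿⠿⠿⠿⠿⠿⠿⠿⠿⠿⠿⠿⠿
⠿⠿⠿⠿⠿⠿⠿⠿⠿⠿⠿⠿⠿⠿
⠿⠿⠀⠀⠀⠀⠀⠀⠀⠀⠀⠀⠀⠀
⠿⠿⠀⠀⠀⠀⠿⠿⠿⠿⠿⠿⠿⠿
⠿⠿⠀⠀⠀⠿⠿⠿⠿⠿⠿⠿⠿⠿
⠿⠿⠀⠀⠀⠿⠿⠂⠂⠂⠂⠂⠿⠿
⠿⠿⠀⠀⠀⠿⠿⣾⠂⠂⠂⠂⠂⠂
⠿⠿⠀⠀⠀⠿⠿⠂⠂⠂⠂⠂⠿⠿
⠿⠿⠀⠀⠀⠿⠿⠿⠿⠂⠿⠿⠿⠿
⠿⠿⠀⠀⠀⠀⠀⠀⠀⠀⠀⠀⠀⠀
⠿⠿⠀⠀⠀⠀⠀⠀⠀⠀⠀⠀⠀⠀
⠿⠿⠀⠀⠀⠀⠀⠀⠀⠀⠀⠀⠀⠀
⠿⠿⠀⠀⠀⠀⠀⠀⠀⠀⠀⠀⠀⠀

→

⠿⠿⠿⠿⠿⠿⠿⠿⠿⠿⠿⠿⠿⠿
⠿⠿⠿⠿⠿⠿⠿⠿⠿⠿⠿⠿⠿⠿
⠿⠿⠿⠿⠿⠿⠿⠿⠿⠿⠿⠿⠿⠿
⠿⠀⠀⠀⠀⠀⠀⠀⠀⠀⠀⠀⠀⠀
⠿⠀⠀⠀⠀⠿⠿⠿⠿⠿⠿⠿⠿⠀
⠿⠀⠀⠀⠿⠿⠿⠿⠿⠿⠿⠿⠿⠀
⠿⠀⠀⠀⠿⠿⠂⠂⠂⠂⠂⠿⠿⠀
⠿⠀⠀⠀⠿⠿⠂⣾⠂⠂⠂⠂⠂⠀
⠿⠀⠀⠀⠿⠿⠂⠂⠂⠂⠂⠿⠿⠀
⠿⠀⠀⠀⠿⠿⠿⠿⠂⠿⠿⠿⠿⠀
⠿⠀⠀⠀⠀⠀⠀⠀⠀⠀⠀⠀⠀⠀
⠿⠀⠀⠀⠀⠀⠀⠀⠀⠀⠀⠀⠀⠀
⠿⠀⠀⠀⠀⠀⠀⠀⠀⠀⠀⠀⠀⠀
⠿⠀⠀⠀⠀⠀⠀⠀⠀⠀⠀⠀⠀⠀

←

⠿⠿⠿⠿⠿⠿⠿⠿⠿⠿⠿⠿⠿⠿
⠿⠿⠿⠿⠿⠿⠿⠿⠿⠿⠿⠿⠿⠿
⠿⠿⠿⠿⠿⠿⠿⠿⠿⠿⠿⠿⠿⠿
⠿⠿⠀⠀⠀⠀⠀⠀⠀⠀⠀⠀⠀⠀
⠿⠿⠀⠀⠀⠀⠿⠿⠿⠿⠿⠿⠿⠿
⠿⠿⠀⠀⠀⠿⠿⠿⠿⠿⠿⠿⠿⠿
⠿⠿⠀⠀⠀⠿⠿⠂⠂⠂⠂⠂⠿⠿
⠿⠿⠀⠀⠀⠿⠿⣾⠂⠂⠂⠂⠂⠂
⠿⠿⠀⠀⠀⠿⠿⠂⠂⠂⠂⠂⠿⠿
⠿⠿⠀⠀⠀⠿⠿⠿⠿⠂⠿⠿⠿⠿
⠿⠿⠀⠀⠀⠀⠀⠀⠀⠀⠀⠀⠀⠀
⠿⠿⠀⠀⠀⠀⠀⠀⠀⠀⠀⠀⠀⠀
⠿⠿⠀⠀⠀⠀⠀⠀⠀⠀⠀⠀⠀⠀
⠿⠿⠀⠀⠀⠀⠀⠀⠀⠀⠀⠀⠀⠀

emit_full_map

⠀⠿⠿⠿⠿⠿⠿⠿⠿
⠿⠿⠿⠿⠿⠿⠿⠿⠿
⠿⠿⠂⠂⠂⠂⠂⠿⠿
⠿⠿⣾⠂⠂⠂⠂⠂⠂
⠿⠿⠂⠂⠂⠂⠂⠿⠿
⠿⠿⠿⠿⠂⠿⠿⠿⠿


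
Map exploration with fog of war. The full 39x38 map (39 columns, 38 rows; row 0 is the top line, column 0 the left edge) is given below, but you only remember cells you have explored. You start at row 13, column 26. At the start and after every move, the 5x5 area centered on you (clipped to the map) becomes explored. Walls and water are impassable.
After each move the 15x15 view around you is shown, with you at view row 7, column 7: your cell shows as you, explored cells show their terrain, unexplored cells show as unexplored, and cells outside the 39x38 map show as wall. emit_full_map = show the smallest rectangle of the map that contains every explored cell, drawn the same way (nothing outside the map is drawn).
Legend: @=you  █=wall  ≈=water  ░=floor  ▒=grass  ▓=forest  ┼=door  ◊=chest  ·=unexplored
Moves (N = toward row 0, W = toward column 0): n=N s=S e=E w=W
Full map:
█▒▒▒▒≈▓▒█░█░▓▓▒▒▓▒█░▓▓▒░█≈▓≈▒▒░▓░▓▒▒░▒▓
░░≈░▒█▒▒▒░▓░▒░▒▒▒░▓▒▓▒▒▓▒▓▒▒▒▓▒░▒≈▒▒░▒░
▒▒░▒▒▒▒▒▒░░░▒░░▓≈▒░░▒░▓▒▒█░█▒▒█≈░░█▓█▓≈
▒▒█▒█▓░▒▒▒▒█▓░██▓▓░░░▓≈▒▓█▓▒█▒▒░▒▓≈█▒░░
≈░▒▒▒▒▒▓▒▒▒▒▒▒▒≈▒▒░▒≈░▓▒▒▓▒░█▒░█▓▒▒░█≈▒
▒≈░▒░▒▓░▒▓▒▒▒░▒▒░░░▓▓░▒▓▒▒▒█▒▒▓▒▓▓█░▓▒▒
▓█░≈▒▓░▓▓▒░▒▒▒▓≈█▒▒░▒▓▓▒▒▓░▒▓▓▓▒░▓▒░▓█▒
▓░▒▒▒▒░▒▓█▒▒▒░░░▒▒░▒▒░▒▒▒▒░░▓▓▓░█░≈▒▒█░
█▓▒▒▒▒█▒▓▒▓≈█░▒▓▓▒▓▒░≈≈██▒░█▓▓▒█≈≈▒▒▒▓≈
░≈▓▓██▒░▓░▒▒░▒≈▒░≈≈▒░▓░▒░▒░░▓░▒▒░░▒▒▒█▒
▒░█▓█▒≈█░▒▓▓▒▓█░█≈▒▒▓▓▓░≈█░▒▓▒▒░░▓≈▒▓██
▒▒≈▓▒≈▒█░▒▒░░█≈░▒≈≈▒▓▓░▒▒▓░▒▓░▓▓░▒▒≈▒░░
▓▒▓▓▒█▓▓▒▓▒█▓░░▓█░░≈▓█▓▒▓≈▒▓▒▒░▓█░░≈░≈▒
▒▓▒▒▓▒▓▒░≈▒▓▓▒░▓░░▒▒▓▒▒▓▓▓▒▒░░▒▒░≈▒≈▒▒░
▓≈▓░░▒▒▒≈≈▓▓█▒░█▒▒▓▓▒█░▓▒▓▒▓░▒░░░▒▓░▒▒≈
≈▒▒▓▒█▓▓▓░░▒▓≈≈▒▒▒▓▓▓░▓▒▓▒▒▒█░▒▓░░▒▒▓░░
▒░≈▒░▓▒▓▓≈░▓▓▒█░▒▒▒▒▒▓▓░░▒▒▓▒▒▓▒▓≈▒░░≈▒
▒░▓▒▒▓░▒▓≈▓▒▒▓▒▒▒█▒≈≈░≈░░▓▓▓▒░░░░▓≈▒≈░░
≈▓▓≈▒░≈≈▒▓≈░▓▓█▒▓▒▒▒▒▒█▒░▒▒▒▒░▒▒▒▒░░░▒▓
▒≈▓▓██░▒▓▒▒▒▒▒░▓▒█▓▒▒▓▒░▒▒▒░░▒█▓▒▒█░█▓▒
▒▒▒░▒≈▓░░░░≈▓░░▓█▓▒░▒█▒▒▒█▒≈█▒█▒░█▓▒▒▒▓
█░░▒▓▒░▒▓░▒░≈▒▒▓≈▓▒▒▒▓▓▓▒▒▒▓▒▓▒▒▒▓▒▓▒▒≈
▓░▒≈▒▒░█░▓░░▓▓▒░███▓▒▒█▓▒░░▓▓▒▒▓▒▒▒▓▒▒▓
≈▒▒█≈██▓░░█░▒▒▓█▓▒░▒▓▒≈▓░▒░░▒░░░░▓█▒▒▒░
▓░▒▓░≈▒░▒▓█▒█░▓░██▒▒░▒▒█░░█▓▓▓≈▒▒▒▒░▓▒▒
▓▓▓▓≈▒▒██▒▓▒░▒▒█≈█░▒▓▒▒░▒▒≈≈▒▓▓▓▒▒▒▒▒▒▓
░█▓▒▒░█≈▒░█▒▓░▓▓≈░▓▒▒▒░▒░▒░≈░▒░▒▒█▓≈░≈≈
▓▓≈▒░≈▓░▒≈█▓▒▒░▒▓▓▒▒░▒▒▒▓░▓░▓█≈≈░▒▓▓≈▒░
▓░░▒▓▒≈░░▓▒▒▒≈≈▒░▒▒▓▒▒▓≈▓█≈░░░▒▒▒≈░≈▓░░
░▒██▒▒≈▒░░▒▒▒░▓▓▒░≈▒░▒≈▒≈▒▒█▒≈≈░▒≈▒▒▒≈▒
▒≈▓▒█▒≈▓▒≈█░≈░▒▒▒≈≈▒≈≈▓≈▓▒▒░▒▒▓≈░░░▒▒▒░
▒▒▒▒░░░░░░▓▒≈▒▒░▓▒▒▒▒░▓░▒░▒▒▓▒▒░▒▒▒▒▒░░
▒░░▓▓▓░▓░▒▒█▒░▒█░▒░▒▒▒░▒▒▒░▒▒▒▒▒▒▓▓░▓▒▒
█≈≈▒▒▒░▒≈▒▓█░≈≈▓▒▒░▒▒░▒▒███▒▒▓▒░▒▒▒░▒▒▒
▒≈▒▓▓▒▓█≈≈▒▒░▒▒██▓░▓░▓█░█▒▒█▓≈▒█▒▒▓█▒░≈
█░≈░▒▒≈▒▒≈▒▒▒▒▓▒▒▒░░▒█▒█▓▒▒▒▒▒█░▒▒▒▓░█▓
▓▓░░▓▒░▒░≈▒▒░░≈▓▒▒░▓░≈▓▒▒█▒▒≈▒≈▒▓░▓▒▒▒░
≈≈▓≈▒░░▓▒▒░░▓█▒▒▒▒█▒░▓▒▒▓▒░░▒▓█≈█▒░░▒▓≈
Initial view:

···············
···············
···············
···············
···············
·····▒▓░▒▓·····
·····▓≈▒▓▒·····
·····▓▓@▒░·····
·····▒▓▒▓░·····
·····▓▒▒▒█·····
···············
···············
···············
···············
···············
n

···············
···············
···············
···············
···············
·····≈█░▒▓·····
·····▒▓░▒▓·····
·····▓≈@▓▒·····
·····▓▓▒▒░·····
·····▒▓▒▓░·····
·····▓▒▒▒█·····
···············
···············
···············
···············

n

···············
···············
···············
···············
···············
·····░▒░░▓·····
·····≈█░▒▓·····
·····▒▓@▒▓·····
·····▓≈▒▓▒·····
·····▓▓▒▒░·····
·····▒▓▒▓░·····
·····▓▒▒▒█·····
···············
···············
···············

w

···············
···············
···············
···············
···············
·····▒░▒░░▓····
·····░≈█░▒▓····
·····▒▒@░▒▓····
·····▒▓≈▒▓▒····
·····▓▓▓▒▒░····
······▒▓▒▓░····
······▓▒▒▒█····
···············
···············
···············

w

···············
···············
···············
···············
···············
·····░▒░▒░░▓···
·····▓░≈█░▒▓···
·····░▒@▓░▒▓···
·····▓▒▓≈▒▓▒···
·····▒▓▓▓▒▒░···
·······▒▓▒▓░···
·······▓▒▒▒█···
···············
···············
···············

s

···············
···············
···············
···············
·····░▒░▒░░▓···
·····▓░≈█░▒▓···
·····░▒▒▓░▒▓···
·····▓▒@≈▒▓▒···
·····▒▓▓▓▒▒░···
·····░▓▒▓▒▓░···
·······▓▒▒▒█···
···············
···············
···············
···············

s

···············
···············
···············
·····░▒░▒░░▓···
·····▓░≈█░▒▓···
·····░▒▒▓░▒▓···
·····▓▒▓≈▒▓▒···
·····▒▓@▓▒▒░···
·····░▓▒▓▒▓░···
·····▓▒▓▒▒▒█···
···············
···············
···············
···············
···············

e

···············
···············
···············
····░▒░▒░░▓····
····▓░≈█░▒▓····
····░▒▒▓░▒▓····
····▓▒▓≈▒▓▒····
····▒▓▓@▒▒░····
····░▓▒▓▒▓░····
····▓▒▓▒▒▒█····
···············
···············
···············
···············
···············

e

···············
···············
···············
···░▒░▒░░▓·····
···▓░≈█░▒▓·····
···░▒▒▓░▒▓·····
···▓▒▓≈▒▓▒·····
···▒▓▓▓@▒░·····
···░▓▒▓▒▓░·····
···▓▒▓▒▒▒█·····
···············
···············
···············
···············
···············

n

···············
···············
···············
···············
···░▒░▒░░▓·····
···▓░≈█░▒▓·····
···░▒▒▓░▒▓·····
···▓▒▓≈@▓▒·····
···▒▓▓▓▒▒░·····
···░▓▒▓▒▓░·····
···▓▒▓▒▒▒█·····
···············
···············
···············
···············

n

···············
···············
···············
···············
···············
···░▒░▒░░▓·····
···▓░≈█░▒▓·····
···░▒▒▓@▒▓·····
···▓▒▓≈▒▓▒·····
···▒▓▓▓▒▒░·····
···░▓▒▓▒▓░·····
···▓▒▓▒▒▒█·····
···············
···············
···············

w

···············
···············
···············
···············
···············
····░▒░▒░░▓····
····▓░≈█░▒▓····
····░▒▒@░▒▓····
····▓▒▓≈▒▓▒····
····▒▓▓▓▒▒░····
····░▓▒▓▒▓░····
····▓▒▓▒▒▒█····
···············
···············
···············

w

···············
···············
···············
···············
···············
·····░▒░▒░░▓···
·····▓░≈█░▒▓···
·····░▒@▓░▒▓···
·····▓▒▓≈▒▓▒···
·····▒▓▓▓▒▒░···
·····░▓▒▓▒▓░···
·····▓▒▓▒▒▒█···
···············
···············
···············

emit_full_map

░▒░▒░░▓
▓░≈█░▒▓
░▒@▓░▒▓
▓▒▓≈▒▓▒
▒▓▓▓▒▒░
░▓▒▓▒▓░
▓▒▓▒▒▒█

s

···············
···············
···············
···············
·····░▒░▒░░▓···
·····▓░≈█░▒▓···
·····░▒▒▓░▒▓···
·····▓▒@≈▒▓▒···
·····▒▓▓▓▒▒░···
·····░▓▒▓▒▓░···
·····▓▒▓▒▒▒█···
···············
···············
···············
···············

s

···············
···············
···············
·····░▒░▒░░▓···
·····▓░≈█░▒▓···
·····░▒▒▓░▒▓···
·····▓▒▓≈▒▓▒···
·····▒▓@▓▒▒░···
·····░▓▒▓▒▓░···
·····▓▒▓▒▒▒█···
···············
···············
···············
···············
···············

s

···············
···············
·····░▒░▒░░▓···
·····▓░≈█░▒▓···
·····░▒▒▓░▒▓···
·····▓▒▓≈▒▓▒···
·····▒▓▓▓▒▒░···
·····░▓@▓▒▓░···
·····▓▒▓▒▒▒█···
·····▓░░▒▒·····
···············
···············
···············
···············
···············

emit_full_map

░▒░▒░░▓
▓░≈█░▒▓
░▒▒▓░▒▓
▓▒▓≈▒▓▒
▒▓▓▓▒▒░
░▓@▓▒▓░
▓▒▓▒▒▒█
▓░░▒▒··
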